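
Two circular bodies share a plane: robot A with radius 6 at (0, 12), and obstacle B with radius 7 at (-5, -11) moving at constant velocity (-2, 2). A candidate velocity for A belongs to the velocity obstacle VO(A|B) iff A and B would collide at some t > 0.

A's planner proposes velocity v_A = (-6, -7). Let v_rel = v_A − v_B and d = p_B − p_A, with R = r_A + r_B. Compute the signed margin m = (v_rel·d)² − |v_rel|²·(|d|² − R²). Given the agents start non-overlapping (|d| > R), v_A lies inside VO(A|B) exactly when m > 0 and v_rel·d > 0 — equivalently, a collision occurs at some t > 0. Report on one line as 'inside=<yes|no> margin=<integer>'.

d = (-5, -23),  |d|² = 554;  R = 6+7 = 13,  c = 554−13² = 385
v_rel = (-4, -9),  |v_rel|² = 97;  v_rel·d = (-4)·(-5) + (-9)·(-23) = 227
97·t² − 454·t + 385 = 0  ⇒  m = 227² − 97·385 = 14184
m = 14184 > 0,  v_rel·d = 227 > 0  ⇒  inside

inside=yes margin=14184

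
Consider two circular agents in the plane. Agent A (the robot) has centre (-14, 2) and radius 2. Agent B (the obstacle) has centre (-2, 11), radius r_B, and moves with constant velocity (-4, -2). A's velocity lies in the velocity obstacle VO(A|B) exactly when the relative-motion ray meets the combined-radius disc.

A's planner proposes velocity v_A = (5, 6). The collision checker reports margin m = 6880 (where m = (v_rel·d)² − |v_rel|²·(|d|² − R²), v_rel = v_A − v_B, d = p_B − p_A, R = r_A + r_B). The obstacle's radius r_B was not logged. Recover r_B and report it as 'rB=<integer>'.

m = 6880
d = (12, 9);  v_rel = (9, 8),  |v_rel|² = 145
v_rel×d = (9)·(9) − (8)·(12) = -15
since m = R²·145 − (-15)²:  R² = (225 + 6880) / 145 = 49
R = √49 = 7  ⇒  r_B = 7 − 2 = 5

rB=5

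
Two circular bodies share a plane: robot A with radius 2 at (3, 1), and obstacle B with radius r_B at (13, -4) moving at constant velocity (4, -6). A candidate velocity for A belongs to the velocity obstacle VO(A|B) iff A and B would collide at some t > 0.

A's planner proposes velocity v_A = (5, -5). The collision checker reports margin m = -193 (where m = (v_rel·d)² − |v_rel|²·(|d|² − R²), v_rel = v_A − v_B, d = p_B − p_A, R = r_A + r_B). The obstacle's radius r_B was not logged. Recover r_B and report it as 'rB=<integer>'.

m = -193
d = (10, -5);  v_rel = (1, 1),  |v_rel|² = 2
v_rel×d = (1)·(-5) − (1)·(10) = -15
since m = R²·2 − (-15)²:  R² = (225 + -193) / 2 = 16
R = √16 = 4  ⇒  r_B = 4 − 2 = 2

rB=2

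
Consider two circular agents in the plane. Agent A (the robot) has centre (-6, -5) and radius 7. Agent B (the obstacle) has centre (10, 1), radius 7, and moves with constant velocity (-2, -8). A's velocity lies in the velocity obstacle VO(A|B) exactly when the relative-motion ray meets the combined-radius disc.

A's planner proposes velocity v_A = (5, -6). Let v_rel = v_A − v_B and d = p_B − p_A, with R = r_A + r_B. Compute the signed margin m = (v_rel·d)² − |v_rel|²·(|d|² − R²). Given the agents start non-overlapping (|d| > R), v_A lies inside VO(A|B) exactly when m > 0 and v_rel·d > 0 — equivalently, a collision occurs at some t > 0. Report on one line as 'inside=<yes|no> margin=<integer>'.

d = (16, 6),  |d|² = 292;  R = 7+7 = 14,  c = 292−14² = 96
v_rel = (7, 2),  |v_rel|² = 53;  v_rel·d = (7)·(16) + (2)·(6) = 124
53·t² − 248·t + 96 = 0  ⇒  m = 124² − 53·96 = 10288
m = 10288 > 0,  v_rel·d = 124 > 0  ⇒  inside

inside=yes margin=10288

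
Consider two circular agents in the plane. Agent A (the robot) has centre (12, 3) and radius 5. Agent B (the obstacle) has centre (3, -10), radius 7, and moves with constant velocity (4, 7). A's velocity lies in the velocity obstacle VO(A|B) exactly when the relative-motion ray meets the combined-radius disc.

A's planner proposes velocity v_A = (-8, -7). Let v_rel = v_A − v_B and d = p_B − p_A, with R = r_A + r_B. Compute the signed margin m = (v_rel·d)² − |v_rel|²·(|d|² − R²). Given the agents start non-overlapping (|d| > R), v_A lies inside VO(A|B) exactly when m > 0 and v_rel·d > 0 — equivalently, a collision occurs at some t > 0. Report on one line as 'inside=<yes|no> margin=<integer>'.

d = (-9, -13),  |d|² = 250;  R = 5+7 = 12,  c = 250−12² = 106
v_rel = (-12, -14),  |v_rel|² = 340;  v_rel·d = (-12)·(-9) + (-14)·(-13) = 290
340·t² − 580·t + 106 = 0  ⇒  m = 290² − 340·106 = 48060
m = 48060 > 0,  v_rel·d = 290 > 0  ⇒  inside

inside=yes margin=48060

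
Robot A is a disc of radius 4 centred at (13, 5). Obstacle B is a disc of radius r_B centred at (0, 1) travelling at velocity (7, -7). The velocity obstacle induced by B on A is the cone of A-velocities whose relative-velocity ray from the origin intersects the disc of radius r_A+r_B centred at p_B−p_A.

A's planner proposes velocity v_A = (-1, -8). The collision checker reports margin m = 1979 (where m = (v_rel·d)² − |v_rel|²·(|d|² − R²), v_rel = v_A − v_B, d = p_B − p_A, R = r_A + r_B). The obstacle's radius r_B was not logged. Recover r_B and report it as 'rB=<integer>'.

m = 1979
d = (-13, -4);  v_rel = (-8, -1),  |v_rel|² = 65
v_rel×d = (-8)·(-4) − (-1)·(-13) = 19
since m = R²·65 − 19²:  R² = (361 + 1979) / 65 = 36
R = √36 = 6  ⇒  r_B = 6 − 4 = 2

rB=2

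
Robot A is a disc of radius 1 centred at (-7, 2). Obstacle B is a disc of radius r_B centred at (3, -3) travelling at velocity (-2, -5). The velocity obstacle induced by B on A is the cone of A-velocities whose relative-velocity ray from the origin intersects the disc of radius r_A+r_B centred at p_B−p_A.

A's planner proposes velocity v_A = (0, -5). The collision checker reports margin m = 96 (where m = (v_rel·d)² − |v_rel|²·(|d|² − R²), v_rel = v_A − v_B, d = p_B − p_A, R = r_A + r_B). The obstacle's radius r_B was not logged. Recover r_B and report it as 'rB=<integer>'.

m = 96
d = (10, -5);  v_rel = (2, 0),  |v_rel|² = 4
v_rel×d = (2)·(-5) − (0)·(10) = -10
since m = R²·4 − (-10)²:  R² = (100 + 96) / 4 = 49
R = √49 = 7  ⇒  r_B = 7 − 1 = 6

rB=6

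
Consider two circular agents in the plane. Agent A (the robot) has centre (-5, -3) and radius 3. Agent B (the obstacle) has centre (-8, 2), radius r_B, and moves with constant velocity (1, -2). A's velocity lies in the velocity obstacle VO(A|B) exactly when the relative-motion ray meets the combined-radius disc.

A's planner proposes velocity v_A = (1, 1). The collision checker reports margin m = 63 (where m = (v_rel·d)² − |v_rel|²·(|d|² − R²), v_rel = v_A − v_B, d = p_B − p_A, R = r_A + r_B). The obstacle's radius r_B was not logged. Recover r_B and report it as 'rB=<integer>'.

m = 63
d = (-3, 5);  v_rel = (0, 3),  |v_rel|² = 9
v_rel×d = (0)·(5) − (3)·(-3) = 9
since m = R²·9 − 9²:  R² = (81 + 63) / 9 = 16
R = √16 = 4  ⇒  r_B = 4 − 3 = 1

rB=1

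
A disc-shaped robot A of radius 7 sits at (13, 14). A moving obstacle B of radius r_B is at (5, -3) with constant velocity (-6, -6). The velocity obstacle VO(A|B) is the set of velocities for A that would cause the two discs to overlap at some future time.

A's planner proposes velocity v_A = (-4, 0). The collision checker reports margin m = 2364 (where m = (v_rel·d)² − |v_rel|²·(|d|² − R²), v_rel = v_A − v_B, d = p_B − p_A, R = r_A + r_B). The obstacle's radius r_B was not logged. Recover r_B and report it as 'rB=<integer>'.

m = 2364
d = (-8, -17);  v_rel = (2, 6),  |v_rel|² = 40
v_rel×d = (2)·(-17) − (6)·(-8) = 14
since m = R²·40 − 14²:  R² = (196 + 2364) / 40 = 64
R = √64 = 8  ⇒  r_B = 8 − 7 = 1

rB=1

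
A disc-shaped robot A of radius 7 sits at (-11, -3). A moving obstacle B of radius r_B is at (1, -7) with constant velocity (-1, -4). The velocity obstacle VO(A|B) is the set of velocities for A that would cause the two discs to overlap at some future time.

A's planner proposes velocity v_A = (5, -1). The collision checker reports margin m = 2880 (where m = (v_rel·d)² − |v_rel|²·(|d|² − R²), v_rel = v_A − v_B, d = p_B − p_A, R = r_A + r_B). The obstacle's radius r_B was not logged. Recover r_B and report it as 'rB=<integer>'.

m = 2880
d = (12, -4);  v_rel = (6, 3),  |v_rel|² = 45
v_rel×d = (6)·(-4) − (3)·(12) = -60
since m = R²·45 − (-60)²:  R² = (3600 + 2880) / 45 = 144
R = √144 = 12  ⇒  r_B = 12 − 7 = 5

rB=5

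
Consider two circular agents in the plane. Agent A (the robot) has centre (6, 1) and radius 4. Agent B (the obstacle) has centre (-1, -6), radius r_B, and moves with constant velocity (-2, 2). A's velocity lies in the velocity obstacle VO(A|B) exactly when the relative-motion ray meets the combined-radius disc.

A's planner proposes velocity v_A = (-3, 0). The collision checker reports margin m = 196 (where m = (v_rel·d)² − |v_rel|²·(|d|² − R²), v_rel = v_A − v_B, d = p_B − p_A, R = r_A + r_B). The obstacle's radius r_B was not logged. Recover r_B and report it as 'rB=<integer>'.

m = 196
d = (-7, -7);  v_rel = (-1, -2),  |v_rel|² = 5
v_rel×d = (-1)·(-7) − (-2)·(-7) = -7
since m = R²·5 − (-7)²:  R² = (49 + 196) / 5 = 49
R = √49 = 7  ⇒  r_B = 7 − 4 = 3

rB=3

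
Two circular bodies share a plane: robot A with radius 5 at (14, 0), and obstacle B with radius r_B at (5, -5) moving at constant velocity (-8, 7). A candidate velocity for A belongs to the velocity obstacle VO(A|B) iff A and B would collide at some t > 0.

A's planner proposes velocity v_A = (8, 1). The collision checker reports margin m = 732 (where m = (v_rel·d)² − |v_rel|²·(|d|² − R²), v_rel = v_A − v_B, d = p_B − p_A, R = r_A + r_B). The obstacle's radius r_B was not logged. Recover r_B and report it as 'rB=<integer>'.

m = 732
d = (-9, -5);  v_rel = (16, -6),  |v_rel|² = 292
v_rel×d = (16)·(-5) − (-6)·(-9) = -134
since m = R²·292 − (-134)²:  R² = (17956 + 732) / 292 = 64
R = √64 = 8  ⇒  r_B = 8 − 5 = 3

rB=3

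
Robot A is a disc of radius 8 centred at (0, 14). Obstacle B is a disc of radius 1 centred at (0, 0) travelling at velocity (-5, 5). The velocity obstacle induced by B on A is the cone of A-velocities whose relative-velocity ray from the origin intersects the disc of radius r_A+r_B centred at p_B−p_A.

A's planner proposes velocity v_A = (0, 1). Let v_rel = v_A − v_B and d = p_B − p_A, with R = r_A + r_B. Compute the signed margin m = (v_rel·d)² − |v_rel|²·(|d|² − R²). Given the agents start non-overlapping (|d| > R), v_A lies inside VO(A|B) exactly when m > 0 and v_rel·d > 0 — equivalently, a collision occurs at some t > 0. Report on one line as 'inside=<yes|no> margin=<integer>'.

d = (0, -14),  |d|² = 196;  R = 8+1 = 9,  c = 196−9² = 115
v_rel = (5, -4),  |v_rel|² = 41;  v_rel·d = (5)·(0) + (-4)·(-14) = 56
41·t² − 112·t + 115 = 0  ⇒  m = 56² − 41·115 = -1579
m = -1579 < 0,  v_rel·d = 56 > 0  ⇒  outside

inside=no margin=-1579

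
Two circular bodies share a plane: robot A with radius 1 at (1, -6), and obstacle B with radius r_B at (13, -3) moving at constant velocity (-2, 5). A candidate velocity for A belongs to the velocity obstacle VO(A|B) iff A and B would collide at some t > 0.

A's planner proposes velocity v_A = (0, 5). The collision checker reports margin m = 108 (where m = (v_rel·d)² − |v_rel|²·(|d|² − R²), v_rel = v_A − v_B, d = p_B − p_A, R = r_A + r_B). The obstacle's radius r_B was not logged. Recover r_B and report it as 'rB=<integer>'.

m = 108
d = (12, 3);  v_rel = (2, 0),  |v_rel|² = 4
v_rel×d = (2)·(3) − (0)·(12) = 6
since m = R²·4 − 6²:  R² = (36 + 108) / 4 = 36
R = √36 = 6  ⇒  r_B = 6 − 1 = 5

rB=5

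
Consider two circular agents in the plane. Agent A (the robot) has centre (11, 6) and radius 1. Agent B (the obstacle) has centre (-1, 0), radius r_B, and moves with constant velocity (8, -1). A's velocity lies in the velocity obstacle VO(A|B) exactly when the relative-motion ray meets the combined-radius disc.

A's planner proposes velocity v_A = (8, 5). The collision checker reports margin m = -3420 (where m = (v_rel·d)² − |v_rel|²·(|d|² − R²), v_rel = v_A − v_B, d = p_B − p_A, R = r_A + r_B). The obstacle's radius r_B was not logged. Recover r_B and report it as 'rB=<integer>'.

m = -3420
d = (-12, -6);  v_rel = (0, 6),  |v_rel|² = 36
v_rel×d = (0)·(-6) − (6)·(-12) = 72
since m = R²·36 − 72²:  R² = (5184 + -3420) / 36 = 49
R = √49 = 7  ⇒  r_B = 7 − 1 = 6

rB=6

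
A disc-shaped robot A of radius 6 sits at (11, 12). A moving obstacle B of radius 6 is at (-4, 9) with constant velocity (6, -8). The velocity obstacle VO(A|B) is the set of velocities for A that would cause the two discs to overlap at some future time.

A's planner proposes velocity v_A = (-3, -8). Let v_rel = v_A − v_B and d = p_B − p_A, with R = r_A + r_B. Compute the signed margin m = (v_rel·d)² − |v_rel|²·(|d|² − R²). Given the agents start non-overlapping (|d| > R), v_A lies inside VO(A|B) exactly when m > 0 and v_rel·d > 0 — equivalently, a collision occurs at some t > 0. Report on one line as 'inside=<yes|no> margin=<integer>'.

d = (-15, -3),  |d|² = 234;  R = 6+6 = 12,  c = 234−12² = 90
v_rel = (-9, 0),  |v_rel|² = 81;  v_rel·d = (-9)·(-15) + (0)·(-3) = 135
81·t² − 270·t + 90 = 0  ⇒  m = 135² − 81·90 = 10935
m = 10935 > 0,  v_rel·d = 135 > 0  ⇒  inside

inside=yes margin=10935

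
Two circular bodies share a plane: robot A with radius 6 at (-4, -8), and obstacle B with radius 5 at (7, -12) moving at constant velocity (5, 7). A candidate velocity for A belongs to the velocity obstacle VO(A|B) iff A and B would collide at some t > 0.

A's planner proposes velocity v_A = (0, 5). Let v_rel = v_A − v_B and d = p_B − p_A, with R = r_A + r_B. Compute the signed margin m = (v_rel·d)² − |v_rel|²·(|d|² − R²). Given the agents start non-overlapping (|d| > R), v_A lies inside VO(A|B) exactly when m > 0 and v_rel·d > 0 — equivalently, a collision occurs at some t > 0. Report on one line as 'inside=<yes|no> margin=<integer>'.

d = (11, -4),  |d|² = 137;  R = 6+5 = 11,  c = 137−11² = 16
v_rel = (-5, -2),  |v_rel|² = 29;  v_rel·d = (-5)·(11) + (-2)·(-4) = -47
29·t² + 94·t + 16 = 0  ⇒  m = (-47)² − 29·16 = 1745
m = 1745 > 0,  v_rel·d = -47 < 0  ⇒  outside

inside=no margin=1745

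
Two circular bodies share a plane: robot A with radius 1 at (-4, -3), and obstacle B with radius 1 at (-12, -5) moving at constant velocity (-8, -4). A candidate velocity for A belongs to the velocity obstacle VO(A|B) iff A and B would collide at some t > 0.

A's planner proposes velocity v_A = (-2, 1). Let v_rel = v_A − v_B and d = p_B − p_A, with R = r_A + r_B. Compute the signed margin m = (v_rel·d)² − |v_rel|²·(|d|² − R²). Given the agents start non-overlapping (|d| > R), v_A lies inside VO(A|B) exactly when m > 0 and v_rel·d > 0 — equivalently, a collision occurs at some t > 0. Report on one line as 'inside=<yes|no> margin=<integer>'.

d = (-8, -2),  |d|² = 68;  R = 1+1 = 2,  c = 68−2² = 64
v_rel = (6, 5),  |v_rel|² = 61;  v_rel·d = (6)·(-8) + (5)·(-2) = -58
61·t² + 116·t + 64 = 0  ⇒  m = (-58)² − 61·64 = -540
m = -540 < 0,  v_rel·d = -58 < 0  ⇒  outside

inside=no margin=-540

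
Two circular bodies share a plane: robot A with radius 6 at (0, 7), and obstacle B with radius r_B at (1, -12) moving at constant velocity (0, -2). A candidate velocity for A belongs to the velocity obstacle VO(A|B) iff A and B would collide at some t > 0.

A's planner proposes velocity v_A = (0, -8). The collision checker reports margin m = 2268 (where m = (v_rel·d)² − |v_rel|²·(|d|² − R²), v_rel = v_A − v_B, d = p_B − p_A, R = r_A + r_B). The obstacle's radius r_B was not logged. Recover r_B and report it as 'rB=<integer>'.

m = 2268
d = (1, -19);  v_rel = (0, -6),  |v_rel|² = 36
v_rel×d = (0)·(-19) − (-6)·(1) = 6
since m = R²·36 − 6²:  R² = (36 + 2268) / 36 = 64
R = √64 = 8  ⇒  r_B = 8 − 6 = 2

rB=2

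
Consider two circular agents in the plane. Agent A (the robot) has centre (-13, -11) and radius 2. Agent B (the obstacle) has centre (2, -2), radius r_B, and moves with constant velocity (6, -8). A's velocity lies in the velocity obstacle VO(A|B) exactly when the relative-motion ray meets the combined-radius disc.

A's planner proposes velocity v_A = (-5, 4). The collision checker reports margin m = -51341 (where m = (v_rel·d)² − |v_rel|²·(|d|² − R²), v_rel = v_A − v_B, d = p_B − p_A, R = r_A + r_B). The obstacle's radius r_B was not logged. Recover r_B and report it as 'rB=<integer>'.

m = -51341
d = (15, 9);  v_rel = (-11, 12),  |v_rel|² = 265
v_rel×d = (-11)·(9) − (12)·(15) = -279
since m = R²·265 − (-279)²:  R² = (77841 + -51341) / 265 = 100
R = √100 = 10  ⇒  r_B = 10 − 2 = 8

rB=8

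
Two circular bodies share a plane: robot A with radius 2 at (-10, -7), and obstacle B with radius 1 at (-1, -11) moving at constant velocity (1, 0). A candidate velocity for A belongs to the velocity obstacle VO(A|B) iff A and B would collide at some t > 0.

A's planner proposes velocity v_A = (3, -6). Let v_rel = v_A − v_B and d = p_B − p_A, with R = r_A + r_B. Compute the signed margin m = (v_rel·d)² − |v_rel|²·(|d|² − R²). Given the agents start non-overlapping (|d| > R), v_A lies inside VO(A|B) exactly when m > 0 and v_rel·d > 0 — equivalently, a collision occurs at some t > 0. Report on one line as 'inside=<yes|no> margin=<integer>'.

d = (9, -4),  |d|² = 97;  R = 2+1 = 3,  c = 97−3² = 88
v_rel = (2, -6),  |v_rel|² = 40;  v_rel·d = (2)·(9) + (-6)·(-4) = 42
40·t² − 84·t + 88 = 0  ⇒  m = 42² − 40·88 = -1756
m = -1756 < 0,  v_rel·d = 42 > 0  ⇒  outside

inside=no margin=-1756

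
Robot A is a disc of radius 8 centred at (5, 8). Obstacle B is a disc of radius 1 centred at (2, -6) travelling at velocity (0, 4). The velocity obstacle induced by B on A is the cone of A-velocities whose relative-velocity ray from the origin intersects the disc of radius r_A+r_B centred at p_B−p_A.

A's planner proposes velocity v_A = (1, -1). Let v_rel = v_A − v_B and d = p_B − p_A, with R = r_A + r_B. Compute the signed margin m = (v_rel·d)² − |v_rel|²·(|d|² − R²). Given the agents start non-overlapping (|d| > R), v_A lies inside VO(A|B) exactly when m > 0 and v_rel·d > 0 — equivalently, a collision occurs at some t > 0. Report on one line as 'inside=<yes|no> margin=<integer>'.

d = (-3, -14),  |d|² = 205;  R = 8+1 = 9,  c = 205−9² = 124
v_rel = (1, -5),  |v_rel|² = 26;  v_rel·d = (1)·(-3) + (-5)·(-14) = 67
26·t² − 134·t + 124 = 0  ⇒  m = 67² − 26·124 = 1265
m = 1265 > 0,  v_rel·d = 67 > 0  ⇒  inside

inside=yes margin=1265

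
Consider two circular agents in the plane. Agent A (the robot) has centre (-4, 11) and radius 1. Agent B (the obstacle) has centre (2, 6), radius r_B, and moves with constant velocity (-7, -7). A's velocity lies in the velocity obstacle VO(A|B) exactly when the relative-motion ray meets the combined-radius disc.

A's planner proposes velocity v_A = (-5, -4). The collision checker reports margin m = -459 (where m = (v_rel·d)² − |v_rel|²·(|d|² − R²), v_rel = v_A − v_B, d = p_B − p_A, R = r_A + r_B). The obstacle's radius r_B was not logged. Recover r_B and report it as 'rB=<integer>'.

m = -459
d = (6, -5);  v_rel = (2, 3),  |v_rel|² = 13
v_rel×d = (2)·(-5) − (3)·(6) = -28
since m = R²·13 − (-28)²:  R² = (784 + -459) / 13 = 25
R = √25 = 5  ⇒  r_B = 5 − 1 = 4

rB=4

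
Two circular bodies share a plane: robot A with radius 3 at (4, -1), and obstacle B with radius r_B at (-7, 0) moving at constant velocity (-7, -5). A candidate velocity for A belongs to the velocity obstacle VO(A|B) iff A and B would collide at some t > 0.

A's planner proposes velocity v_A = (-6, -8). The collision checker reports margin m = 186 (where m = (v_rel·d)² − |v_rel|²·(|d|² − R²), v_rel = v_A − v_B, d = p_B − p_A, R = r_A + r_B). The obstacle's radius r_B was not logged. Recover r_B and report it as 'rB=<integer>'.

m = 186
d = (-11, 1);  v_rel = (1, -3),  |v_rel|² = 10
v_rel×d = (1)·(1) − (-3)·(-11) = -32
since m = R²·10 − (-32)²:  R² = (1024 + 186) / 10 = 121
R = √121 = 11  ⇒  r_B = 11 − 3 = 8

rB=8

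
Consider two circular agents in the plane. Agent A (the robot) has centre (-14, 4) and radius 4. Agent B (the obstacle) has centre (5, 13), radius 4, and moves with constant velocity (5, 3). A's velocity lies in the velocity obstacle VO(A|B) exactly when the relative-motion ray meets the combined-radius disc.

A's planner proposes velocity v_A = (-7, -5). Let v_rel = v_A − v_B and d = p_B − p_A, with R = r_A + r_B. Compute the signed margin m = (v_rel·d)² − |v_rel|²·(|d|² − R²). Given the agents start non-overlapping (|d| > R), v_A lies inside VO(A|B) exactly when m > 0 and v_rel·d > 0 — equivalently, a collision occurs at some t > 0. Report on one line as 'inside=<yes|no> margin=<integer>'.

d = (19, 9),  |d|² = 442;  R = 4+4 = 8,  c = 442−8² = 378
v_rel = (-12, -8),  |v_rel|² = 208;  v_rel·d = (-12)·(19) + (-8)·(9) = -300
208·t² + 600·t + 378 = 0  ⇒  m = (-300)² − 208·378 = 11376
m = 11376 > 0,  v_rel·d = -300 < 0  ⇒  outside

inside=no margin=11376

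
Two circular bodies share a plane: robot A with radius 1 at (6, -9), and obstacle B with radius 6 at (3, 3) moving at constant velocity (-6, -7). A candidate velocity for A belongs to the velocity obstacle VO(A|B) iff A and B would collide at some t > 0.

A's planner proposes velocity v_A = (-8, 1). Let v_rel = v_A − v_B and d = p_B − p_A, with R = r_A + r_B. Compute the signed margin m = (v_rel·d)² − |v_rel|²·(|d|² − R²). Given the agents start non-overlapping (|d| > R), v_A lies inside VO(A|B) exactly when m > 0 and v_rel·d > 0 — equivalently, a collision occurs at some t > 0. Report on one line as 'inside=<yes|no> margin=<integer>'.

d = (-3, 12),  |d|² = 153;  R = 1+6 = 7,  c = 153−7² = 104
v_rel = (-2, 8),  |v_rel|² = 68;  v_rel·d = (-2)·(-3) + (8)·(12) = 102
68·t² − 204·t + 104 = 0  ⇒  m = 102² − 68·104 = 3332
m = 3332 > 0,  v_rel·d = 102 > 0  ⇒  inside

inside=yes margin=3332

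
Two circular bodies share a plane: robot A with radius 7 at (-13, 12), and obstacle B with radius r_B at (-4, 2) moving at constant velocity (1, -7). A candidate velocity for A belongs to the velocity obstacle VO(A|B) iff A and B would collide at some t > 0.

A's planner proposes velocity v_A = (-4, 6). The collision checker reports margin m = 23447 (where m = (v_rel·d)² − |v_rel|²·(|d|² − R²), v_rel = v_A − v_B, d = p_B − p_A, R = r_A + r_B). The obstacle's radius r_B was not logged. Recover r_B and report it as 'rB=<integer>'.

m = 23447
d = (9, -10);  v_rel = (-5, 13),  |v_rel|² = 194
v_rel×d = (-5)·(-10) − (13)·(9) = -67
since m = R²·194 − (-67)²:  R² = (4489 + 23447) / 194 = 144
R = √144 = 12  ⇒  r_B = 12 − 7 = 5

rB=5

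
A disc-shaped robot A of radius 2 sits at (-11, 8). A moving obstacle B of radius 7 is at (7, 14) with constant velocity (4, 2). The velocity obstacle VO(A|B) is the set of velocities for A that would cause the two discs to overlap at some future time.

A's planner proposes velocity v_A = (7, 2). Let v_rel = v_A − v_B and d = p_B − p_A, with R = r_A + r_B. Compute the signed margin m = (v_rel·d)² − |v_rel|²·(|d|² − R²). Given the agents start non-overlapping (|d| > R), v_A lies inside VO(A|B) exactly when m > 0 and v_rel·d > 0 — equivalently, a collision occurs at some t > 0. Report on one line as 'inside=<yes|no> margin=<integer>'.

d = (18, 6),  |d|² = 360;  R = 2+7 = 9,  c = 360−9² = 279
v_rel = (3, 0),  |v_rel|² = 9;  v_rel·d = (3)·(18) + (0)·(6) = 54
9·t² − 108·t + 279 = 0  ⇒  m = 54² − 9·279 = 405
m = 405 > 0,  v_rel·d = 54 > 0  ⇒  inside

inside=yes margin=405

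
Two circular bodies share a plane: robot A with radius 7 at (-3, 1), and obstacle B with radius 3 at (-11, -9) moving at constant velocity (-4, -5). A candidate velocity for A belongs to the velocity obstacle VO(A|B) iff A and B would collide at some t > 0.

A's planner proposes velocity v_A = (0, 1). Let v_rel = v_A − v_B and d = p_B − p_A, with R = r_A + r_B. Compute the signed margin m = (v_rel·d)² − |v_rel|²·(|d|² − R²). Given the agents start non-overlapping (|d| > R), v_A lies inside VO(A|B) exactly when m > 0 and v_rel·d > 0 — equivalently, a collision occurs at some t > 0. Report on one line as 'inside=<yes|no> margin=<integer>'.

d = (-8, -10),  |d|² = 164;  R = 7+3 = 10,  c = 164−10² = 64
v_rel = (4, 6),  |v_rel|² = 52;  v_rel·d = (4)·(-8) + (6)·(-10) = -92
52·t² + 184·t + 64 = 0  ⇒  m = (-92)² − 52·64 = 5136
m = 5136 > 0,  v_rel·d = -92 < 0  ⇒  outside

inside=no margin=5136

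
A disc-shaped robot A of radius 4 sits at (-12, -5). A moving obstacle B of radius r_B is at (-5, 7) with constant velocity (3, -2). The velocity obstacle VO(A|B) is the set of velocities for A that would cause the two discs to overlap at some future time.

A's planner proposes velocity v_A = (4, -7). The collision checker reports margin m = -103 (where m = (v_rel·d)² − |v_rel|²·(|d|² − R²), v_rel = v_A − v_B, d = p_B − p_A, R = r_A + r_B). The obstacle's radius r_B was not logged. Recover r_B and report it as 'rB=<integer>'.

m = -103
d = (7, 12);  v_rel = (1, -5),  |v_rel|² = 26
v_rel×d = (1)·(12) − (-5)·(7) = 47
since m = R²·26 − 47²:  R² = (2209 + -103) / 26 = 81
R = √81 = 9  ⇒  r_B = 9 − 4 = 5

rB=5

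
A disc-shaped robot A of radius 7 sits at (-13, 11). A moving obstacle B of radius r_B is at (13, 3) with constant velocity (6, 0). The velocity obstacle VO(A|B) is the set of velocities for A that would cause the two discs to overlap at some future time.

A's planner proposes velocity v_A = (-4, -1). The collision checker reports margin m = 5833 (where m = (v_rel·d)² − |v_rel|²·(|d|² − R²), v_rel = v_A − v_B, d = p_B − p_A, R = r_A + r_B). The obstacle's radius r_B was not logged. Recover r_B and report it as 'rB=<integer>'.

m = 5833
d = (26, -8);  v_rel = (-10, -1),  |v_rel|² = 101
v_rel×d = (-10)·(-8) − (-1)·(26) = 106
since m = R²·101 − 106²:  R² = (11236 + 5833) / 101 = 169
R = √169 = 13  ⇒  r_B = 13 − 7 = 6

rB=6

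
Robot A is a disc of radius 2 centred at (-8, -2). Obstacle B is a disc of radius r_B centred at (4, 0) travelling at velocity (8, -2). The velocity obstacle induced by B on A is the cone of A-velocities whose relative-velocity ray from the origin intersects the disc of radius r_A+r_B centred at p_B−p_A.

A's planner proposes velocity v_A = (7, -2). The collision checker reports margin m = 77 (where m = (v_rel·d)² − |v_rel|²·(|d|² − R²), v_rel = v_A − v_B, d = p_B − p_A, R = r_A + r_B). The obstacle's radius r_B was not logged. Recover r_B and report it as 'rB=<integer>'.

m = 77
d = (12, 2);  v_rel = (-1, 0),  |v_rel|² = 1
v_rel×d = (-1)·(2) − (0)·(12) = -2
since m = R²·1 − (-2)²:  R² = (4 + 77) / 1 = 81
R = √81 = 9  ⇒  r_B = 9 − 2 = 7

rB=7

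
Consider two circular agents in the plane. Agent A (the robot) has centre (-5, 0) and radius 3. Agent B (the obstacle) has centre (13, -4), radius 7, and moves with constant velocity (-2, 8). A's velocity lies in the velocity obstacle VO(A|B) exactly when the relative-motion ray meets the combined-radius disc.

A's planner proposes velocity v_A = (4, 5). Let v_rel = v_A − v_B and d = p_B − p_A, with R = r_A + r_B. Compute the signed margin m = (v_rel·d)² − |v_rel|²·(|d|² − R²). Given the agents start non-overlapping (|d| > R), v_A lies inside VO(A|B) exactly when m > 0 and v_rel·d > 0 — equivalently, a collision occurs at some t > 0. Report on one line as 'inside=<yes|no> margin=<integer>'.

d = (18, -4),  |d|² = 340;  R = 3+7 = 10,  c = 340−10² = 240
v_rel = (6, -3),  |v_rel|² = 45;  v_rel·d = (6)·(18) + (-3)·(-4) = 120
45·t² − 240·t + 240 = 0  ⇒  m = 120² − 45·240 = 3600
m = 3600 > 0,  v_rel·d = 120 > 0  ⇒  inside

inside=yes margin=3600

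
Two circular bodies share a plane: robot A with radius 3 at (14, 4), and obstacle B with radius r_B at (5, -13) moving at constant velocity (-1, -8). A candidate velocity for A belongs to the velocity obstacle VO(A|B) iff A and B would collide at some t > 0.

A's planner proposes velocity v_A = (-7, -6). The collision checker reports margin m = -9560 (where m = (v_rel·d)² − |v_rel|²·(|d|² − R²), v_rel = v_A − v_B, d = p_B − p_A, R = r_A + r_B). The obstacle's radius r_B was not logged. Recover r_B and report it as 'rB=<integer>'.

m = -9560
d = (-9, -17);  v_rel = (-6, 2),  |v_rel|² = 40
v_rel×d = (-6)·(-17) − (2)·(-9) = 120
since m = R²·40 − 120²:  R² = (14400 + -9560) / 40 = 121
R = √121 = 11  ⇒  r_B = 11 − 3 = 8

rB=8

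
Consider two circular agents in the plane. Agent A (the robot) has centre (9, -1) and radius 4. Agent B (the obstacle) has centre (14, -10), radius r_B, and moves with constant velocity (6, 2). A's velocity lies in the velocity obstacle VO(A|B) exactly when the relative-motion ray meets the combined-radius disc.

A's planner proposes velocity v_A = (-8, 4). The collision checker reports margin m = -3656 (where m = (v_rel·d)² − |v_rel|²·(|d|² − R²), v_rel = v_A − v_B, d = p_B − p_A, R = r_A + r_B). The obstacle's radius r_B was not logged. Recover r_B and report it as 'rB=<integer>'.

m = -3656
d = (5, -9);  v_rel = (-14, 2),  |v_rel|² = 200
v_rel×d = (-14)·(-9) − (2)·(5) = 116
since m = R²·200 − 116²:  R² = (13456 + -3656) / 200 = 49
R = √49 = 7  ⇒  r_B = 7 − 4 = 3

rB=3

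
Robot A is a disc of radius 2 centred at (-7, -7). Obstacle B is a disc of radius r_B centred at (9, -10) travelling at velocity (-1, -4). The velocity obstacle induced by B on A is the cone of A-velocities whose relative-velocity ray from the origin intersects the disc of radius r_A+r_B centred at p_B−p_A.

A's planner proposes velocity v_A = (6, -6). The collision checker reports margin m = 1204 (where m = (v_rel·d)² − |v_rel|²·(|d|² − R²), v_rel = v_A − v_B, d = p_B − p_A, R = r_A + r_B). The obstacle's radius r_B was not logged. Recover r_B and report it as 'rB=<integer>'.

m = 1204
d = (16, -3);  v_rel = (7, -2),  |v_rel|² = 53
v_rel×d = (7)·(-3) − (-2)·(16) = 11
since m = R²·53 − 11²:  R² = (121 + 1204) / 53 = 25
R = √25 = 5  ⇒  r_B = 5 − 2 = 3

rB=3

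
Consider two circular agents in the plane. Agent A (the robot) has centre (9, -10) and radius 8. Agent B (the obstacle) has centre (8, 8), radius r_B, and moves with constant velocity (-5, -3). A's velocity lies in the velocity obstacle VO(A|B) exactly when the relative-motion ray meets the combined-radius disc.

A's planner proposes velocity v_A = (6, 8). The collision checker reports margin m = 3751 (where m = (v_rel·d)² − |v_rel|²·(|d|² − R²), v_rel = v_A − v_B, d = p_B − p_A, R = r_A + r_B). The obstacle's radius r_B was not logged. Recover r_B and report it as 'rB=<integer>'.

m = 3751
d = (-1, 18);  v_rel = (11, 11),  |v_rel|² = 242
v_rel×d = (11)·(18) − (11)·(-1) = 209
since m = R²·242 − 209²:  R² = (43681 + 3751) / 242 = 196
R = √196 = 14  ⇒  r_B = 14 − 8 = 6

rB=6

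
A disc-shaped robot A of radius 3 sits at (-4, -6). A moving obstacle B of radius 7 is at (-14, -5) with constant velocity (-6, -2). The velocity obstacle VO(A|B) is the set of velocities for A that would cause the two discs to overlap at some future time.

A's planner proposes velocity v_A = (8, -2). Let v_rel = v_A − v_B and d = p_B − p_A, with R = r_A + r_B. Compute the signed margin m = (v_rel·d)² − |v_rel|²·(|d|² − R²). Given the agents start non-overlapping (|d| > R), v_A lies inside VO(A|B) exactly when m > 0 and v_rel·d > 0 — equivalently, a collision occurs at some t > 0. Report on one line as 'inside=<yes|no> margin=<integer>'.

d = (-10, 1),  |d|² = 101;  R = 3+7 = 10,  c = 101−10² = 1
v_rel = (14, 0),  |v_rel|² = 196;  v_rel·d = (14)·(-10) + (0)·(1) = -140
196·t² + 280·t + 1 = 0  ⇒  m = (-140)² − 196·1 = 19404
m = 19404 > 0,  v_rel·d = -140 < 0  ⇒  outside

inside=no margin=19404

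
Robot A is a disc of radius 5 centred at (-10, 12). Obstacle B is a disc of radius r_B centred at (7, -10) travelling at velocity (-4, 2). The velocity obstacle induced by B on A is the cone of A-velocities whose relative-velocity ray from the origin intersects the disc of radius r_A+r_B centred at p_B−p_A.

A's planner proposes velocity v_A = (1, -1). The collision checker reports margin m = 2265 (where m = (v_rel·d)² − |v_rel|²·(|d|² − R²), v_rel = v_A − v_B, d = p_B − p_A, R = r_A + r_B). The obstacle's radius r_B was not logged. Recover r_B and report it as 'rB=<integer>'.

m = 2265
d = (17, -22);  v_rel = (5, -3),  |v_rel|² = 34
v_rel×d = (5)·(-22) − (-3)·(17) = -59
since m = R²·34 − (-59)²:  R² = (3481 + 2265) / 34 = 169
R = √169 = 13  ⇒  r_B = 13 − 5 = 8

rB=8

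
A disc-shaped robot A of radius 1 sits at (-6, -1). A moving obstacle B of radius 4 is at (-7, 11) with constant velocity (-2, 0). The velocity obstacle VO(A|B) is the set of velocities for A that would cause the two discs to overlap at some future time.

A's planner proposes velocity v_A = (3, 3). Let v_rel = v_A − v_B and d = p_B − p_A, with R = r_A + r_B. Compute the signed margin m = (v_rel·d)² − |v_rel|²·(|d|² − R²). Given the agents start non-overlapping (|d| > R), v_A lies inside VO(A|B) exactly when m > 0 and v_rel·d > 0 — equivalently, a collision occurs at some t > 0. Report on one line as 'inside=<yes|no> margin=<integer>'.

d = (-1, 12),  |d|² = 145;  R = 1+4 = 5,  c = 145−5² = 120
v_rel = (5, 3),  |v_rel|² = 34;  v_rel·d = (5)·(-1) + (3)·(12) = 31
34·t² − 62·t + 120 = 0  ⇒  m = 31² − 34·120 = -3119
m = -3119 < 0,  v_rel·d = 31 > 0  ⇒  outside

inside=no margin=-3119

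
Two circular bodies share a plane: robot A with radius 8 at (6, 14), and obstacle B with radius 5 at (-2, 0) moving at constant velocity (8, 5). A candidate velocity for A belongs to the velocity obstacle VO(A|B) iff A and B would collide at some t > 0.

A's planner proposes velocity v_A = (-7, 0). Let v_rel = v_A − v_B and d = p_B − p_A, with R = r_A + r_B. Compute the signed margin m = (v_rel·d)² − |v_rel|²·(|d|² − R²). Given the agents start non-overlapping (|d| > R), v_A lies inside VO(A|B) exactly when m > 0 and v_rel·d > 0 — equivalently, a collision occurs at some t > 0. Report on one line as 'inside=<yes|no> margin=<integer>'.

d = (-8, -14),  |d|² = 260;  R = 8+5 = 13,  c = 260−13² = 91
v_rel = (-15, -5),  |v_rel|² = 250;  v_rel·d = (-15)·(-8) + (-5)·(-14) = 190
250·t² − 380·t + 91 = 0  ⇒  m = 190² − 250·91 = 13350
m = 13350 > 0,  v_rel·d = 190 > 0  ⇒  inside

inside=yes margin=13350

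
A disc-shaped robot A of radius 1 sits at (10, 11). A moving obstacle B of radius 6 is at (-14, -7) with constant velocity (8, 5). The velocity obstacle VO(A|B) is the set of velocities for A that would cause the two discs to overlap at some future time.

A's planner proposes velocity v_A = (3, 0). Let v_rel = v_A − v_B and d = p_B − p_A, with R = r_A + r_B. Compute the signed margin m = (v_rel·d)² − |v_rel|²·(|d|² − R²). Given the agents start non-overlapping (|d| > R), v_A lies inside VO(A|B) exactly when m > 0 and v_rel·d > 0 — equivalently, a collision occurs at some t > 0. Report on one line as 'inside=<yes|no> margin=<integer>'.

d = (-24, -18),  |d|² = 900;  R = 1+6 = 7,  c = 900−7² = 851
v_rel = (-5, -5),  |v_rel|² = 50;  v_rel·d = (-5)·(-24) + (-5)·(-18) = 210
50·t² − 420·t + 851 = 0  ⇒  m = 210² − 50·851 = 1550
m = 1550 > 0,  v_rel·d = 210 > 0  ⇒  inside

inside=yes margin=1550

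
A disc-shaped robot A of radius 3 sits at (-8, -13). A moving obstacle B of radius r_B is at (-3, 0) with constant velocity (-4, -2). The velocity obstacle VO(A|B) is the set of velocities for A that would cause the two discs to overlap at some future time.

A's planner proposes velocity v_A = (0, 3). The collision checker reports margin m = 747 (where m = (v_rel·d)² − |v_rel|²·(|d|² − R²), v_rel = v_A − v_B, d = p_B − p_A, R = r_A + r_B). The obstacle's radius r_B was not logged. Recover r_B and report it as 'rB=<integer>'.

m = 747
d = (5, 13);  v_rel = (4, 5),  |v_rel|² = 41
v_rel×d = (4)·(13) − (5)·(5) = 27
since m = R²·41 − 27²:  R² = (729 + 747) / 41 = 36
R = √36 = 6  ⇒  r_B = 6 − 3 = 3

rB=3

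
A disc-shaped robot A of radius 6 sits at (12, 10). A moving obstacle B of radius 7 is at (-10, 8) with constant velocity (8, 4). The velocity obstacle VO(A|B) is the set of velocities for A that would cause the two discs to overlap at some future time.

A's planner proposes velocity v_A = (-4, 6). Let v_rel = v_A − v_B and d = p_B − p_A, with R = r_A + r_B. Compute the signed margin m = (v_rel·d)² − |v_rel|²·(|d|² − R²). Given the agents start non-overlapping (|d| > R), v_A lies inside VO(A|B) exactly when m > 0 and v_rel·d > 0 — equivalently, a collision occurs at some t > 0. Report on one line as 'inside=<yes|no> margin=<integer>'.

d = (-22, -2),  |d|² = 488;  R = 6+7 = 13,  c = 488−13² = 319
v_rel = (-12, 2),  |v_rel|² = 148;  v_rel·d = (-12)·(-22) + (2)·(-2) = 260
148·t² − 520·t + 319 = 0  ⇒  m = 260² − 148·319 = 20388
m = 20388 > 0,  v_rel·d = 260 > 0  ⇒  inside

inside=yes margin=20388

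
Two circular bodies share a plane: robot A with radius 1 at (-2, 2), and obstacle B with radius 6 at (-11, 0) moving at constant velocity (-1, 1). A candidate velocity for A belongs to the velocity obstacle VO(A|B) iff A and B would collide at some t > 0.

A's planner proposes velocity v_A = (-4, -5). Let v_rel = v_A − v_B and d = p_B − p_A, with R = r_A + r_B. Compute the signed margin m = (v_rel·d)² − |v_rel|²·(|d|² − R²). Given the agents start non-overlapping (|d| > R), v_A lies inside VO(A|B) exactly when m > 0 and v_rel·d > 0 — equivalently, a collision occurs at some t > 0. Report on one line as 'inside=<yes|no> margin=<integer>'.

d = (-9, -2),  |d|² = 85;  R = 1+6 = 7,  c = 85−7² = 36
v_rel = (-3, -6),  |v_rel|² = 45;  v_rel·d = (-3)·(-9) + (-6)·(-2) = 39
45·t² − 78·t + 36 = 0  ⇒  m = 39² − 45·36 = -99
m = -99 < 0,  v_rel·d = 39 > 0  ⇒  outside

inside=no margin=-99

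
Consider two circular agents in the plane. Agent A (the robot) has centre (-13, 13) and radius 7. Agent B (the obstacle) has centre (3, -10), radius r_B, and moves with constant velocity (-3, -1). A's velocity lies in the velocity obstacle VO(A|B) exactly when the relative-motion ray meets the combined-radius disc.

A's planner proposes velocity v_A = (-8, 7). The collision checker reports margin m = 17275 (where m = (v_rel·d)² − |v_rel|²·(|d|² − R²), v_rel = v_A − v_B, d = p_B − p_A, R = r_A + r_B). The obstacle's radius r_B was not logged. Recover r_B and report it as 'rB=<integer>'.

m = 17275
d = (16, -23);  v_rel = (-5, 8),  |v_rel|² = 89
v_rel×d = (-5)·(-23) − (8)·(16) = -13
since m = R²·89 − (-13)²:  R² = (169 + 17275) / 89 = 196
R = √196 = 14  ⇒  r_B = 14 − 7 = 7

rB=7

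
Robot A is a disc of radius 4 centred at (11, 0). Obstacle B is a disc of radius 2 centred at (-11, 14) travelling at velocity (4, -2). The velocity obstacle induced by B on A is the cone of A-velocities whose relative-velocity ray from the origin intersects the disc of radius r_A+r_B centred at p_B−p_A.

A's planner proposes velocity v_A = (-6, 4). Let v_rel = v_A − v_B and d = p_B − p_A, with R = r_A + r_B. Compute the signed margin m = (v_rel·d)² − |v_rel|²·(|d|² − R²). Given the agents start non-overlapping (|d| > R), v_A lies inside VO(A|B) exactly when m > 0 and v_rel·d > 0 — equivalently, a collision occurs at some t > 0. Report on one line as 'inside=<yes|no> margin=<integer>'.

d = (-22, 14),  |d|² = 680;  R = 4+2 = 6,  c = 680−6² = 644
v_rel = (-10, 6),  |v_rel|² = 136;  v_rel·d = (-10)·(-22) + (6)·(14) = 304
136·t² − 608·t + 644 = 0  ⇒  m = 304² − 136·644 = 4832
m = 4832 > 0,  v_rel·d = 304 > 0  ⇒  inside

inside=yes margin=4832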